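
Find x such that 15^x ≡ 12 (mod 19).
3

Baby-step giant-step with step n = ⌈√19⌉ = 5.
Baby steps 15^j mod 19 (j:value) for j=0..4: 0:1, 1:15, 2:16, 3:12, 4:9.
h = 12 is already in the table at j=3, so x = 3.
Check: 15^3 ≡ 12 (mod 19).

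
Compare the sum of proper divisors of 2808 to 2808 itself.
abundant

Proper divisors of 2808: sum = 1 + 2 + 3 + 4 + 6 + 8 + 9 + 12 + ... + 468 + 702 + 936 + 1404 (31 divisors) = 5592
Since 5592 > 2808, 2808 is abundant.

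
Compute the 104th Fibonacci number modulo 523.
122

Matrix identity: Q^n = [[F_(n+1), F_n], [F_n, F_(n-1)]] with Q = [[1,1],[1,0]].
n = 104 = 1101000₂. Square-and-multiply, entries mod 523:
Q^1 = [[1,1],[1,0]]
Q^3 = (Q^1)²·Q = [[3,2],[2,1]]
Q^6 = (Q^3)² = [[13,8],[8,5]]
Q^13 = (Q^6)²·Q = [[377,233],[233,144]]
Q^26 = (Q^13)² = [[293,57],[57,236]]
Q^52 = (Q^26)² = [[188,342],[342,369]]
Q^104 = (Q^52)² = [[115,122],[122,516]]
F_104 mod 523 = Q^104[0][1] = 122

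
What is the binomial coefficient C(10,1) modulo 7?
3

Using Lucas' theorem:
Write n=10 and k=1 in base 7:
n in base 7: [1, 3]
k in base 7: [0, 1]
C(10,1) mod 7 = ∏ C(n_i, k_i) mod 7
Digit binomials (mod 7): C(1,0) = 1; C(3,1) = 3
Product: 1 × 3 = 3 ≡ 3 (mod 7)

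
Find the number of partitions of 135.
9035836076

p(n) counts ways to write n as a sum of positive integers (order ignored).
Euler's pentagonal recurrence: p(k) = p(k-1) + p(k-2) - p(k-5) - p(k-7) + p(k-12) + p(k-15) - ... (offsets j(3j∓1)/2, signs ++--, p(0)=1, p(<0)=0).
DP table for k = 0..134: p(0)=1, p(1)=1, p(2)=2, p(3)=3, p(4)=5, p(5)=7, p(6)=11, p(7)=15, p(8)=22, p(9)=30, p(10)=42, p(11)=56, p(12)=77, p(13)=101, p(14)=135, p(15)=176, p(16)=231, p(17)=297, p(18)=385, p(19)=490, p(20)=627, p(21)=792, p(22)=1002, p(23)=1255, p(24)=1575, p(25)=1958, p(26)=2436, p(27)=3010, p(28)=3718, p(29)=4565, p(30)=5604, p(31)=6842, p(32)=8349, p(33)=10143, p(34)=12310, p(35)=14883, p(36)=17977, p(37)=21637, p(38)=26015, p(39)=31185, p(40)=37338, p(41)=44583, p(42)=53174, p(43)=63261, p(44)=75175, p(45)=89134, p(46)=105558, p(47)=124754, p(48)=147273, p(49)=173525, p(50)=204226, p(51)=239943, p(52)=281589, p(53)=329931, p(54)=386155, p(55)=451276, p(56)=526823, p(57)=614154, p(58)=715220, p(59)=831820, p(60)=966467, p(61)=1121505, p(62)=1300156, p(63)=1505499, p(64)=1741630, p(65)=2012558, p(66)=2323520, p(67)=2679689, p(68)=3087735, p(69)=3554345, p(70)=4087968, p(71)=4697205, p(72)=5392783, p(73)=6185689, p(74)=7089500, p(75)=8118264, p(76)=9289091, p(77)=10619863, p(78)=12132164, p(79)=13848650, p(80)=15796476, p(81)=18004327, p(82)=20506255, p(83)=23338469, p(84)=26543660, p(85)=30167357, p(86)=34262962, p(87)=38887673, p(88)=44108109, p(89)=49995925, p(90)=56634173, p(91)=64112359, p(92)=72533807, p(93)=82010177, p(94)=92669720, p(95)=104651419, p(96)=118114304, p(97)=133230930, p(98)=150198136, p(99)=169229875, p(100)=190569292, p(101)=214481126, p(102)=241265379, p(103)=271248950, p(104)=304801365, p(105)=342325709, p(106)=384276336, p(107)=431149389, p(108)=483502844, p(109)=541946240, p(110)=607163746, p(111)=679903203, p(112)=761002156, p(113)=851376628, p(114)=952050665, p(115)=1064144451, p(116)=1188908248, p(117)=1327710076, p(118)=1482074143, p(119)=1653668665, p(120)=1844349560, p(121)=2056148051, p(122)=2291320912, p(123)=2552338241, p(124)=2841940500, p(125)=3163127352, p(126)=3519222692, p(127)=3913864295, p(128)=4351078600, p(129)=4835271870, p(130)=5371315400, p(131)=5964539504, p(132)=6620830889, p(133)=7346629512, p(134)=8149040695.
Final step: p(135) = p(134) + p(133) - p(130) - p(128) + p(123) + p(120) - p(113) - p(109) + p(100) + p(95) - p(84) - p(78) + p(65) + p(58) - p(43) - p(35) + p(18) + p(9)
= 8149040695 + 7346629512 - 5371315400 - 4351078600 + 2552338241 + 1844349560 - 851376628 - 541946240 + 190569292 + 104651419 - 26543660 - 12132164 + 2012558 + 715220 - 63261 - 14883 + 385 + 30
= 9035836076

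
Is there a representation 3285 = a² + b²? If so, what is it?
6² + 57² (a=6, b=57)

Factorization: 3285 = 3^2 × 5 × 73
By Fermat: n is sum of two squares iff every prime p ≡ 3 (mod 4) appears to even power.
All primes ≡ 3 (mod 4) appear to even power.
Search a = 0, 1, 2, … for 3285 - a² a perfect square: first hit at a = 6: 3285 - 36 = 3249 = 57².
3285 = 6² + 57² = 36 + 3249 ✓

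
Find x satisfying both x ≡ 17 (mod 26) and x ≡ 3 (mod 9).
147

Using Chinese Remainder Theorem:
M = 26 × 9 = 234
M1 = 9, M2 = 26
y1 = 9^(-1) mod 26 = 3
y2 = 26^(-1) mod 9 = 8
x = (17×9×3 + 3×26×8) mod 234 = 147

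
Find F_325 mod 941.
609

Matrix identity: Q^n = [[F_(n+1), F_n], [F_n, F_(n-1)]] with Q = [[1,1],[1,0]].
n = 325 = 101000101₂. Square-and-multiply, entries mod 941:
Q^1 = [[1,1],[1,0]]
Q^2 = (Q^1)² = [[2,1],[1,1]]
Q^5 = (Q^2)²·Q = [[8,5],[5,3]]
Q^10 = (Q^5)² = [[89,55],[55,34]]
Q^20 = (Q^10)² = [[595,178],[178,417]]
Q^40 = (Q^20)² = [[840,405],[405,435]]
Q^81 = (Q^40)²·Q = [[848,141],[141,707]]
Q^162 = (Q^81)² = [[300,2],[2,298]]
Q^325 = (Q^162)²·Q = [[864,609],[609,255]]
F_325 mod 941 = Q^325[0][1] = 609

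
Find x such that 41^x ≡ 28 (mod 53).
20

Baby-step giant-step with step n = ⌈√53⌉ = 8.
Baby steps 41^j mod 53 (j:value) for j=0..7: 0:1, 1:41, 2:38, 3:21, 4:13, 5:3, 6:17, 7:8.
Giant-step multiplier: 41^(-8) ≡ 41^(52-8) = 41^44 ≡ 16 (mod 53).
Giant steps γ_i = 28·16^i mod 53: γ_0=28, γ_1=24, γ_2=13 (in table at j=4).
x = i·n + j = 2·8 + 4 = 20.
Check: 41^20 ≡ 28 (mod 53).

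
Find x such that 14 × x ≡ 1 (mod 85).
79

gcd(14, 85) = 1, so the inverse exists.
Extended Euclidean algorithm on (85, 14):
85 = 6 × 14 + 1  ⟹  1 = (1)·85 + (-6)·14
So (-6)·14 ≡ 1 (mod 85), i.e. 14^(-1) ≡ -6 ≡ 79 (mod 85).
Check: 14 × 79 = 1106 ≡ 1 (mod 85)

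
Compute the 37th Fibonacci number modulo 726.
167

Matrix identity: Q^n = [[F_(n+1), F_n], [F_n, F_(n-1)]] with Q = [[1,1],[1,0]].
n = 37 = 100101₂. Square-and-multiply, entries mod 726:
Q^1 = [[1,1],[1,0]]
Q^2 = (Q^1)² = [[2,1],[1,1]]
Q^4 = (Q^2)² = [[5,3],[3,2]]
Q^9 = (Q^4)²·Q = [[55,34],[34,21]]
Q^18 = (Q^9)² = [[551,406],[406,145]]
Q^37 = (Q^18)²·Q = [[329,167],[167,162]]
F_37 mod 726 = Q^37[0][1] = 167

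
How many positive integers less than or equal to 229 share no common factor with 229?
228

229 = 229
φ(n) = n × ∏(1 - 1/p) for each prime p dividing n
φ(229) = 229 × (1 - 1/229) = 228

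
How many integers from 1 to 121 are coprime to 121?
110

121 = 11^2
φ(n) = n × ∏(1 - 1/p) for each prime p dividing n
φ(121) = 121 × (1 - 1/11) = 110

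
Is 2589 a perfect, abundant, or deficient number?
deficient

Proper divisors of 2589: sum = 1 + 3 + 863 = 867
Since 867 < 2589, 2589 is deficient.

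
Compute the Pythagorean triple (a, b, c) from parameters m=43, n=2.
(1845, 172, 1853)

Euclid's formula: a = m² - n², b = 2mn, c = m² + n²
m = 43, n = 2
a = 43² - 2² = 1849 - 4 = 1845
b = 2 × 43 × 2 = 172
c = 43² + 2² = 1849 + 4 = 1853
Verification: 1845² + 172² = 3404025 + 29584 = 3433609 = 1853² ✓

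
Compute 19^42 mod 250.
61

Repeated squaring. Binary of 42 = 101010.
19^1 ≡ 19 (mod 250); 19^2 ≡ 111 (mod 250); 19^4 ≡ 71 (mod 250); 19^8 ≡ 41 (mod 250); 19^16 ≡ 181 (mod 250); 19^32 ≡ 11 (mod 250)
19^42 = 19^2 × 19^8 × 19^32 ≡ 61 (mod 250)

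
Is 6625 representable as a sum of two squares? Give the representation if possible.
8² + 81² (a=8, b=81)

Factorization: 6625 = 5^3 × 53
By Fermat: n is sum of two squares iff every prime p ≡ 3 (mod 4) appears to even power.
All primes ≡ 3 (mod 4) appear to even power.
Search a = 0, 1, 2, … for 6625 - a² a perfect square: first hit at a = 8: 6625 - 64 = 6561 = 81².
6625 = 8² + 81² = 64 + 6561 ✓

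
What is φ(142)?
70

142 = 2 × 71
φ(n) = n × ∏(1 - 1/p) for each prime p dividing n
φ(142) = 142 × (1 - 1/2) × (1 - 1/71) = 70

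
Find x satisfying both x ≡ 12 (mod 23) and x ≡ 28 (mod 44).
380

Using Chinese Remainder Theorem:
M = 23 × 44 = 1012
M1 = 44, M2 = 23
y1 = 44^(-1) mod 23 = 11
y2 = 23^(-1) mod 44 = 23
x = (12×44×11 + 28×23×23) mod 1012 = 380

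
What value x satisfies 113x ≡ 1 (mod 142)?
93

gcd(113, 142) = 1, so the inverse exists.
Extended Euclidean algorithm on (142, 113):
142 = 1 × 113 + 29  ⟹  29 = (1)·142 + (-1)·113
113 = 3 × 29 + 26  ⟹  26 = (-3)·142 + (4)·113
29 = 1 × 26 + 3  ⟹  3 = (4)·142 + (-5)·113
26 = 8 × 3 + 2  ⟹  2 = (-35)·142 + (44)·113
3 = 1 × 2 + 1  ⟹  1 = (39)·142 + (-49)·113
So (-49)·113 ≡ 1 (mod 142), i.e. 113^(-1) ≡ -49 ≡ 93 (mod 142).
Check: 113 × 93 = 10509 ≡ 1 (mod 142)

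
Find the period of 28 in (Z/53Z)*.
13

53 is prime, so ord(28) divides φ(53) = 52.
Divisors of 52: 1, 2, 4, 13, 26, 52.
Repeated squaring: 28^1 ≡ 28, 28^2 ≡ 42, 28^4 ≡ 15, 28^8 ≡ 13, 28^16 ≡ 10, 28^32 ≡ 47 (mod 53).
Test 28^d mod 53 for each divisor d in increasing order:
28^1 ≡ 28
28^2 ≡ 42
28^4 ≡ 15
28^13 = 28^8·28^4·28^1 ≡ 1  ← first divisor giving 1
The order is 13.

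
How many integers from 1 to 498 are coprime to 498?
164

498 = 2 × 3 × 83
φ(n) = n × ∏(1 - 1/p) for each prime p dividing n
φ(498) = 498 × (1 - 1/2) × (1 - 1/3) × (1 - 1/83) = 164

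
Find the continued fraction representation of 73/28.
[2; 1, 1, 1, 1, 5]

Euclidean algorithm steps:
73 = 2 × 28 + 17
28 = 1 × 17 + 11
17 = 1 × 11 + 6
11 = 1 × 6 + 5
6 = 1 × 5 + 1
5 = 5 × 1 + 0
Continued fraction: [2; 1, 1, 1, 1, 5]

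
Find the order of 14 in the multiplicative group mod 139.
46

139 is prime, so ord(14) divides φ(139) = 138.
Divisors of 138: 1, 2, 3, 6, 23, 46, 69, 138.
Repeated squaring: 14^1 ≡ 14, 14^2 ≡ 57, 14^4 ≡ 52, 14^8 ≡ 63, 14^16 ≡ 77, 14^32 ≡ 91, 14^64 ≡ 80, 14^128 ≡ 6 (mod 139).
Test 14^d mod 139 for each divisor d in increasing order:
14^1 ≡ 14
14^2 ≡ 57
14^3 = 14^2·14^1 ≡ 103
14^6 = 14^4·14^2 ≡ 45
14^23 = 14^16·14^4·14^2·14^1 ≡ 138
14^46 = 14^32·14^8·14^4·14^2 ≡ 1  ← first divisor giving 1
The order is 46.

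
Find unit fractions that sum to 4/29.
1/8 + 1/78 + 1/9048

Greedy algorithm:
4/29: ceiling(29/4) = 8, use 1/8
3/232: ceiling(232/3) = 78, use 1/78
1/9048: ceiling(9048/1) = 9048, use 1/9048
Result: 4/29 = 1/8 + 1/78 + 1/9048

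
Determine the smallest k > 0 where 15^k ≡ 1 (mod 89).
88

89 is prime, so ord(15) divides φ(89) = 88.
Divisors of 88: 1, 2, 4, 8, 11, 22, 44, 88.
Repeated squaring: 15^1 ≡ 15, 15^2 ≡ 47, 15^4 ≡ 73, 15^8 ≡ 78, 15^16 ≡ 32, 15^32 ≡ 45, 15^64 ≡ 67 (mod 89).
Test 15^d mod 89 for each divisor d in increasing order:
15^1 ≡ 15
15^2 ≡ 47
15^4 ≡ 73
15^8 ≡ 78
15^11 = 15^8·15^2·15^1 ≡ 77
15^22 = 15^16·15^4·15^2 ≡ 55
15^44 = 15^32·15^8·15^4 ≡ 88
15^88 = 15^64·15^16·15^8 ≡ 1  ← first divisor giving 1
The order is 88.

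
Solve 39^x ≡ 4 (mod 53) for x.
14

Baby-step giant-step with step n = ⌈√53⌉ = 8.
Baby steps 39^j mod 53 (j:value) for j=0..7: 0:1, 1:39, 2:37, 3:12, 4:44, 5:20, 6:38, 7:51.
Giant-step multiplier: 39^(-8) ≡ 39^(52-8) = 39^44 ≡ 36 (mod 53).
Giant steps γ_i = 4·36^i mod 53: γ_0=4, γ_1=38 (in table at j=6).
x = i·n + j = 1·8 + 6 = 14.
Check: 39^14 ≡ 4 (mod 53).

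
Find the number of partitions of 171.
301384802048

p(n) counts ways to write n as a sum of positive integers (order ignored).
Euler's pentagonal recurrence: p(k) = p(k-1) + p(k-2) - p(k-5) - p(k-7) + p(k-12) + p(k-15) - ... (offsets j(3j∓1)/2, signs ++--, p(0)=1, p(<0)=0).
DP table for k = 0..170: p(0)=1, p(1)=1, p(2)=2, p(3)=3, p(4)=5, p(5)=7, p(6)=11, p(7)=15, p(8)=22, p(9)=30, p(10)=42, p(11)=56, p(12)=77, p(13)=101, p(14)=135, p(15)=176, p(16)=231, p(17)=297, p(18)=385, p(19)=490, p(20)=627, p(21)=792, p(22)=1002, p(23)=1255, p(24)=1575, p(25)=1958, p(26)=2436, p(27)=3010, p(28)=3718, p(29)=4565, p(30)=5604, p(31)=6842, p(32)=8349, p(33)=10143, p(34)=12310, p(35)=14883, p(36)=17977, p(37)=21637, p(38)=26015, p(39)=31185, p(40)=37338, p(41)=44583, p(42)=53174, p(43)=63261, p(44)=75175, p(45)=89134, p(46)=105558, p(47)=124754, p(48)=147273, p(49)=173525, p(50)=204226, p(51)=239943, p(52)=281589, p(53)=329931, p(54)=386155, p(55)=451276, p(56)=526823, p(57)=614154, p(58)=715220, p(59)=831820, p(60)=966467, p(61)=1121505, p(62)=1300156, p(63)=1505499, p(64)=1741630, p(65)=2012558, p(66)=2323520, p(67)=2679689, p(68)=3087735, p(69)=3554345, p(70)=4087968, p(71)=4697205, p(72)=5392783, p(73)=6185689, p(74)=7089500, p(75)=8118264, p(76)=9289091, p(77)=10619863, p(78)=12132164, p(79)=13848650, p(80)=15796476, p(81)=18004327, p(82)=20506255, p(83)=23338469, p(84)=26543660, p(85)=30167357, p(86)=34262962, p(87)=38887673, p(88)=44108109, p(89)=49995925, p(90)=56634173, p(91)=64112359, p(92)=72533807, p(93)=82010177, p(94)=92669720, p(95)=104651419, p(96)=118114304, p(97)=133230930, p(98)=150198136, p(99)=169229875, p(100)=190569292, p(101)=214481126, p(102)=241265379, p(103)=271248950, p(104)=304801365, p(105)=342325709, p(106)=384276336, p(107)=431149389, p(108)=483502844, p(109)=541946240, p(110)=607163746, p(111)=679903203, p(112)=761002156, p(113)=851376628, p(114)=952050665, p(115)=1064144451, p(116)=1188908248, p(117)=1327710076, p(118)=1482074143, p(119)=1653668665, p(120)=1844349560, p(121)=2056148051, p(122)=2291320912, p(123)=2552338241, p(124)=2841940500, p(125)=3163127352, p(126)=3519222692, p(127)=3913864295, p(128)=4351078600, p(129)=4835271870, p(130)=5371315400, p(131)=5964539504, p(132)=6620830889, p(133)=7346629512, p(134)=8149040695, p(135)=9035836076, p(136)=10015581680, p(137)=11097645016, p(138)=12292341831, p(139)=13610949895, p(140)=15065878135, p(141)=16670689208, p(142)=18440293320, p(143)=20390982757, p(144)=22540654445, p(145)=24908858009, p(146)=27517052599, p(147)=30388671978, p(148)=33549419497, p(149)=37027355200, p(150)=40853235313, p(151)=45060624582, p(152)=49686288421, p(153)=54770336324, p(154)=60356673280, p(155)=66493182097, p(156)=73232243759, p(157)=80630964769, p(158)=88751778802, p(159)=97662728555, p(160)=107438159466, p(161)=118159068427, p(162)=129913904637, p(163)=142798995930, p(164)=156919475295, p(165)=172389800255, p(166)=189334822579, p(167)=207890420102, p(168)=228204732751, p(169)=250438925115, p(170)=274768617130.
Final step: p(171) = p(170) + p(169) - p(166) - p(164) + p(159) + p(156) - p(149) - p(145) + p(136) + p(131) - p(120) - p(114) + p(101) + p(94) - p(79) - p(71) + p(54) + p(45) - p(26) - p(16)
= 274768617130 + 250438925115 - 189334822579 - 156919475295 + 97662728555 + 73232243759 - 37027355200 - 24908858009 + 10015581680 + 5964539504 - 1844349560 - 952050665 + 214481126 + 92669720 - 13848650 - 4697205 + 386155 + 89134 - 2436 - 231
= 301384802048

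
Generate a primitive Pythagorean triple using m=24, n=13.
(407, 624, 745)

Euclid's formula: a = m² - n², b = 2mn, c = m² + n²
m = 24, n = 13
a = 24² - 13² = 576 - 169 = 407
b = 2 × 24 × 13 = 624
c = 24² + 13² = 576 + 169 = 745
Verification: 407² + 624² = 165649 + 389376 = 555025 = 745² ✓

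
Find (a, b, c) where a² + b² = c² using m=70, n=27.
(4171, 3780, 5629)

Euclid's formula: a = m² - n², b = 2mn, c = m² + n²
m = 70, n = 27
a = 70² - 27² = 4900 - 729 = 4171
b = 2 × 70 × 27 = 3780
c = 70² + 27² = 4900 + 729 = 5629
Verification: 4171² + 3780² = 17397241 + 14288400 = 31685641 = 5629² ✓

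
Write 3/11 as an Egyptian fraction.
1/4 + 1/44

Greedy algorithm:
3/11: ceiling(11/3) = 4, use 1/4
1/44: ceiling(44/1) = 44, use 1/44
Result: 3/11 = 1/4 + 1/44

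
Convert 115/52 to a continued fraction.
[2; 4, 1, 2, 1, 2]

Euclidean algorithm steps:
115 = 2 × 52 + 11
52 = 4 × 11 + 8
11 = 1 × 8 + 3
8 = 2 × 3 + 2
3 = 1 × 2 + 1
2 = 2 × 1 + 0
Continued fraction: [2; 4, 1, 2, 1, 2]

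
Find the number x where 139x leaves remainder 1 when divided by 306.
295

gcd(139, 306) = 1, so the inverse exists.
Extended Euclidean algorithm on (306, 139):
306 = 2 × 139 + 28  ⟹  28 = (1)·306 + (-2)·139
139 = 4 × 28 + 27  ⟹  27 = (-4)·306 + (9)·139
28 = 1 × 27 + 1  ⟹  1 = (5)·306 + (-11)·139
So (-11)·139 ≡ 1 (mod 306), i.e. 139^(-1) ≡ -11 ≡ 295 (mod 306).
Check: 139 × 295 = 41005 ≡ 1 (mod 306)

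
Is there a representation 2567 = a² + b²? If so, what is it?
Not possible

Factorization: 2567 = 17 × 151
By Fermat: n is sum of two squares iff every prime p ≡ 3 (mod 4) appears to even power.
Prime(s) ≡ 3 (mod 4) with odd exponent: [(151, 1)]
Therefore 2567 cannot be expressed as a² + b².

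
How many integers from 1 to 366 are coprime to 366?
120

366 = 2 × 3 × 61
φ(n) = n × ∏(1 - 1/p) for each prime p dividing n
φ(366) = 366 × (1 - 1/2) × (1 - 1/3) × (1 - 1/61) = 120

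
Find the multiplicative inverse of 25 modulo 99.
4

gcd(25, 99) = 1, so the inverse exists.
Extended Euclidean algorithm on (99, 25):
99 = 3 × 25 + 24  ⟹  24 = (1)·99 + (-3)·25
25 = 1 × 24 + 1  ⟹  1 = (-1)·99 + (4)·25
So (4)·25 ≡ 1 (mod 99), i.e. 25^(-1) ≡ 4 (mod 99).
Check: 25 × 4 = 100 ≡ 1 (mod 99)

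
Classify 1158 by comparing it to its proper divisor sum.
abundant

Proper divisors of 1158: sum = 1 + 2 + 3 + 6 + 193 + 386 + 579 = 1170
Since 1170 > 1158, 1158 is abundant.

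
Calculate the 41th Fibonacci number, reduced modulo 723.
127

Matrix identity: Q^n = [[F_(n+1), F_n], [F_n, F_(n-1)]] with Q = [[1,1],[1,0]].
n = 41 = 101001₂. Square-and-multiply, entries mod 723:
Q^1 = [[1,1],[1,0]]
Q^2 = (Q^1)² = [[2,1],[1,1]]
Q^5 = (Q^2)²·Q = [[8,5],[5,3]]
Q^10 = (Q^5)² = [[89,55],[55,34]]
Q^20 = (Q^10)² = [[101,258],[258,566]]
Q^41 = (Q^20)²·Q = [[139,127],[127,12]]
F_41 mod 723 = Q^41[0][1] = 127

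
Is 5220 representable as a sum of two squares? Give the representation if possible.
6² + 72² (a=6, b=72)

Factorization: 5220 = 2^2 × 3^2 × 5 × 29
By Fermat: n is sum of two squares iff every prime p ≡ 3 (mod 4) appears to even power.
All primes ≡ 3 (mod 4) appear to even power.
Search a = 0, 1, 2, … for 5220 - a² a perfect square: first hit at a = 6: 5220 - 36 = 5184 = 72².
5220 = 6² + 72² = 36 + 5184 ✓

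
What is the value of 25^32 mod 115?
35

Repeated squaring. Binary of 32 = 100000.
25^1 ≡ 25 (mod 115); 25^2 ≡ 50 (mod 115); 25^4 ≡ 85 (mod 115); 25^8 ≡ 95 (mod 115); 25^16 ≡ 55 (mod 115); 25^32 ≡ 35 (mod 115)
25^32 = 25^32 ≡ 35 (mod 115)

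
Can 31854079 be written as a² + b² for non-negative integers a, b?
Not possible

Factorization: 31854079 = 71^3 × 89
By Fermat: n is sum of two squares iff every prime p ≡ 3 (mod 4) appears to even power.
Prime(s) ≡ 3 (mod 4) with odd exponent: [(71, 3)]
Therefore 31854079 cannot be expressed as a² + b².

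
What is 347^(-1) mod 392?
331

gcd(347, 392) = 1, so the inverse exists.
Extended Euclidean algorithm on (392, 347):
392 = 1 × 347 + 45  ⟹  45 = (1)·392 + (-1)·347
347 = 7 × 45 + 32  ⟹  32 = (-7)·392 + (8)·347
45 = 1 × 32 + 13  ⟹  13 = (8)·392 + (-9)·347
32 = 2 × 13 + 6  ⟹  6 = (-23)·392 + (26)·347
13 = 2 × 6 + 1  ⟹  1 = (54)·392 + (-61)·347
So (-61)·347 ≡ 1 (mod 392), i.e. 347^(-1) ≡ -61 ≡ 331 (mod 392).
Check: 347 × 331 = 114857 ≡ 1 (mod 392)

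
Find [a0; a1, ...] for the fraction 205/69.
[2; 1, 33, 2]

Euclidean algorithm steps:
205 = 2 × 69 + 67
69 = 1 × 67 + 2
67 = 33 × 2 + 1
2 = 2 × 1 + 0
Continued fraction: [2; 1, 33, 2]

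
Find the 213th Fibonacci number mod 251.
71

Matrix identity: Q^n = [[F_(n+1), F_n], [F_n, F_(n-1)]] with Q = [[1,1],[1,0]].
n = 213 = 11010101₂. Square-and-multiply, entries mod 251:
Q^1 = [[1,1],[1,0]]
Q^3 = (Q^1)²·Q = [[3,2],[2,1]]
Q^6 = (Q^3)² = [[13,8],[8,5]]
Q^13 = (Q^6)²·Q = [[126,233],[233,144]]
Q^26 = (Q^13)² = [[136,160],[160,227]]
Q^53 = (Q^26)²·Q = [[19,171],[171,99]]
Q^106 = (Q^53)² = [[235,98],[98,137]]
Q^213 = (Q^106)²·Q = [[132,71],[71,61]]
F_213 mod 251 = Q^213[0][1] = 71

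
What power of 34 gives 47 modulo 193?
157

Baby-step giant-step with step n = ⌈√193⌉ = 14.
Baby steps 34^j mod 193 (j:value) for j=0..13: 0:1, 1:34, 2:191, 3:125, 4:4, 5:136, 6:185, 7:114, 8:16, 9:158, 10:161, 11:70, 12:64, 13:53.
Giant-step multiplier: 34^(-14) ≡ 34^(192-14) = 34^178 ≡ 98 (mod 193).
Giant steps γ_i = 47·98^i mod 193: γ_0=47, γ_1=167, γ_2=154, γ_3=38, γ_4=57, γ_5=182, γ_6=80, γ_7=120, γ_8=180, γ_9=77, γ_10=19, γ_11=125 (in table at j=3).
x = i·n + j = 11·14 + 3 = 157.
Check: 34^157 ≡ 47 (mod 193).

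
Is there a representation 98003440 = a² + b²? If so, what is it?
Not possible

Factorization: 98003440 = 2^4 × 5 × 107^3
By Fermat: n is sum of two squares iff every prime p ≡ 3 (mod 4) appears to even power.
Prime(s) ≡ 3 (mod 4) with odd exponent: [(107, 3)]
Therefore 98003440 cannot be expressed as a² + b².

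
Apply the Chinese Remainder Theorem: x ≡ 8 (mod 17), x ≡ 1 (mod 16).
161

Using Chinese Remainder Theorem:
M = 17 × 16 = 272
M1 = 16, M2 = 17
y1 = 16^(-1) mod 17 = 16
y2 = 17^(-1) mod 16 = 1
x = (8×16×16 + 1×17×1) mod 272 = 161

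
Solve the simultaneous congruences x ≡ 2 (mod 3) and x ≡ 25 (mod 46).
71

Using Chinese Remainder Theorem:
M = 3 × 46 = 138
M1 = 46, M2 = 3
y1 = 46^(-1) mod 3 = 1
y2 = 3^(-1) mod 46 = 31
x = (2×46×1 + 25×3×31) mod 138 = 71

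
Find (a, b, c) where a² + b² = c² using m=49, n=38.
(957, 3724, 3845)

Euclid's formula: a = m² - n², b = 2mn, c = m² + n²
m = 49, n = 38
a = 49² - 38² = 2401 - 1444 = 957
b = 2 × 49 × 38 = 3724
c = 49² + 38² = 2401 + 1444 = 3845
Verification: 957² + 3724² = 915849 + 13868176 = 14784025 = 3845² ✓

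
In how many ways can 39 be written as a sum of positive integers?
31185

p(n) counts ways to write n as a sum of positive integers (order ignored).
Euler's pentagonal recurrence: p(k) = p(k-1) + p(k-2) - p(k-5) - p(k-7) + p(k-12) + p(k-15) - ... (offsets j(3j∓1)/2, signs ++--, p(0)=1, p(<0)=0).
DP table for k = 0..38: p(0)=1, p(1)=1, p(2)=2, p(3)=3, p(4)=5, p(5)=7, p(6)=11, p(7)=15, p(8)=22, p(9)=30, p(10)=42, p(11)=56, p(12)=77, p(13)=101, p(14)=135, p(15)=176, p(16)=231, p(17)=297, p(18)=385, p(19)=490, p(20)=627, p(21)=792, p(22)=1002, p(23)=1255, p(24)=1575, p(25)=1958, p(26)=2436, p(27)=3010, p(28)=3718, p(29)=4565, p(30)=5604, p(31)=6842, p(32)=8349, p(33)=10143, p(34)=12310, p(35)=14883, p(36)=17977, p(37)=21637, p(38)=26015.
Final step: p(39) = p(38) + p(37) - p(34) - p(32) + p(27) + p(24) - p(17) - p(13) + p(4)
= 26015 + 21637 - 12310 - 8349 + 3010 + 1575 - 297 - 101 + 5
= 31185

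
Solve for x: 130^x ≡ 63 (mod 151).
73

Baby-step giant-step with step n = ⌈√151⌉ = 13.
Baby steps 130^j mod 151 (j:value) for j=0..12: 0:1, 1:130, 2:139, 3:101, 4:144, 5:147, 6:84, 7:48, 8:49, 9:28, 10:16, 11:117, 12:110.
Giant-step multiplier: 130^(-13) ≡ 130^(150-13) = 130^137 ≡ 104 (mod 151).
Giant steps γ_i = 63·104^i mod 151: γ_0=63, γ_1=59, γ_2=96, γ_3=18, γ_4=60, γ_5=49 (in table at j=8).
x = i·n + j = 5·13 + 8 = 73.
Check: 130^73 ≡ 63 (mod 151).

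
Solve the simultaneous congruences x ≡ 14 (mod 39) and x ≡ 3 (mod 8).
131

Using Chinese Remainder Theorem:
M = 39 × 8 = 312
M1 = 8, M2 = 39
y1 = 8^(-1) mod 39 = 5
y2 = 39^(-1) mod 8 = 7
x = (14×8×5 + 3×39×7) mod 312 = 131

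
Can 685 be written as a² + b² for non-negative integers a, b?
3² + 26² (a=3, b=26)

Factorization: 685 = 5 × 137
By Fermat: n is sum of two squares iff every prime p ≡ 3 (mod 4) appears to even power.
All primes ≡ 3 (mod 4) appear to even power.
Search a = 0, 1, 2, … for 685 - a² a perfect square: first hit at a = 3: 685 - 9 = 676 = 26².
685 = 3² + 26² = 9 + 676 ✓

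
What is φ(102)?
32

102 = 2 × 3 × 17
φ(n) = n × ∏(1 - 1/p) for each prime p dividing n
φ(102) = 102 × (1 - 1/2) × (1 - 1/3) × (1 - 1/17) = 32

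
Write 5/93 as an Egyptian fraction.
1/19 + 1/884 + 1/1562028

Greedy algorithm:
5/93: ceiling(93/5) = 19, use 1/19
2/1767: ceiling(1767/2) = 884, use 1/884
1/1562028: ceiling(1562028/1) = 1562028, use 1/1562028
Result: 5/93 = 1/19 + 1/884 + 1/1562028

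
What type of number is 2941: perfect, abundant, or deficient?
deficient

Proper divisors of 2941: sum = 1 + 17 + 173 = 191
Since 191 < 2941, 2941 is deficient.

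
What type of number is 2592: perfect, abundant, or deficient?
abundant

Proper divisors of 2592: sum = 1 + 2 + 3 + 4 + 6 + 8 + 9 + 12 + ... + 432 + 648 + 864 + 1296 (29 divisors) = 5031
Since 5031 > 2592, 2592 is abundant.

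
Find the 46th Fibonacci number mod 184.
183

Matrix identity: Q^n = [[F_(n+1), F_n], [F_n, F_(n-1)]] with Q = [[1,1],[1,0]].
n = 46 = 101110₂. Square-and-multiply, entries mod 184:
Q^1 = [[1,1],[1,0]]
Q^2 = (Q^1)² = [[2,1],[1,1]]
Q^5 = (Q^2)²·Q = [[8,5],[5,3]]
Q^11 = (Q^5)²·Q = [[144,89],[89,55]]
Q^23 = (Q^11)²·Q = [[0,137],[137,47]]
Q^46 = (Q^23)² = [[1,183],[183,2]]
F_46 mod 184 = Q^46[0][1] = 183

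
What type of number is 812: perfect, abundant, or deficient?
abundant

Proper divisors of 812: sum = 1 + 2 + 4 + 7 + 14 + 28 + 29 + 58 + 116 + 203 + 406 = 868
Since 868 > 812, 812 is abundant.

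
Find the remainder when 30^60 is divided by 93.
63

Repeated squaring. Binary of 60 = 111100.
30^1 ≡ 30 (mod 93); 30^2 ≡ 63 (mod 93); 30^4 ≡ 63 (mod 93); 30^8 ≡ 63 (mod 93); 30^16 ≡ 63 (mod 93); 30^32 ≡ 63 (mod 93)
30^60 = 30^4 × 30^8 × 30^16 × 30^32 ≡ 63 (mod 93)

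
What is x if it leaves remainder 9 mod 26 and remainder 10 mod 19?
295

Using Chinese Remainder Theorem:
M = 26 × 19 = 494
M1 = 19, M2 = 26
y1 = 19^(-1) mod 26 = 11
y2 = 26^(-1) mod 19 = 11
x = (9×19×11 + 10×26×11) mod 494 = 295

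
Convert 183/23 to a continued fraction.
[7; 1, 22]

Euclidean algorithm steps:
183 = 7 × 23 + 22
23 = 1 × 22 + 1
22 = 22 × 1 + 0
Continued fraction: [7; 1, 22]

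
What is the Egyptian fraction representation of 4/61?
1/16 + 1/326 + 1/159088

Greedy algorithm:
4/61: ceiling(61/4) = 16, use 1/16
3/976: ceiling(976/3) = 326, use 1/326
1/159088: ceiling(159088/1) = 159088, use 1/159088
Result: 4/61 = 1/16 + 1/326 + 1/159088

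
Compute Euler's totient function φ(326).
162

326 = 2 × 163
φ(n) = n × ∏(1 - 1/p) for each prime p dividing n
φ(326) = 326 × (1 - 1/2) × (1 - 1/163) = 162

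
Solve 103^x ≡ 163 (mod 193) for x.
133

Baby-step giant-step with step n = ⌈√193⌉ = 14.
Baby steps 103^j mod 193 (j:value) for j=0..13: 0:1, 1:103, 2:187, 3:154, 4:36, 5:41, 6:170, 7:140, 8:138, 9:125, 10:137, 11:22, 12:143, 13:61.
Giant-step multiplier: 103^(-14) ≡ 103^(192-14) = 103^178 ≡ 92 (mod 193).
Giant steps γ_i = 163·92^i mod 193: γ_0=163, γ_1=135, γ_2=68, γ_3=80, γ_4=26, γ_5=76, γ_6=44, γ_7=188, γ_8=119, γ_9=140 (in table at j=7).
x = i·n + j = 9·14 + 7 = 133.
Check: 103^133 ≡ 163 (mod 193).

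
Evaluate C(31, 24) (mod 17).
15

Using Lucas' theorem:
Write n=31 and k=24 in base 17:
n in base 17: [1, 14]
k in base 17: [1, 7]
C(31,24) mod 17 = ∏ C(n_i, k_i) mod 17
Digit binomials (mod 17): C(1,1) = 1; C(14,7) = 3432 ≡ 15
Product: 1 × 15 = 15 ≡ 15 (mod 17)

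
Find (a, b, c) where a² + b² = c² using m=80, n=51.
(3799, 8160, 9001)

Euclid's formula: a = m² - n², b = 2mn, c = m² + n²
m = 80, n = 51
a = 80² - 51² = 6400 - 2601 = 3799
b = 2 × 80 × 51 = 8160
c = 80² + 51² = 6400 + 2601 = 9001
Verification: 3799² + 8160² = 14432401 + 66585600 = 81018001 = 9001² ✓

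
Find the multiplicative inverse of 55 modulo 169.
126

gcd(55, 169) = 1, so the inverse exists.
Extended Euclidean algorithm on (169, 55):
169 = 3 × 55 + 4  ⟹  4 = (1)·169 + (-3)·55
55 = 13 × 4 + 3  ⟹  3 = (-13)·169 + (40)·55
4 = 1 × 3 + 1  ⟹  1 = (14)·169 + (-43)·55
So (-43)·55 ≡ 1 (mod 169), i.e. 55^(-1) ≡ -43 ≡ 126 (mod 169).
Check: 55 × 126 = 6930 ≡ 1 (mod 169)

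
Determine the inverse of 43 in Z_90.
67

gcd(43, 90) = 1, so the inverse exists.
Extended Euclidean algorithm on (90, 43):
90 = 2 × 43 + 4  ⟹  4 = (1)·90 + (-2)·43
43 = 10 × 4 + 3  ⟹  3 = (-10)·90 + (21)·43
4 = 1 × 3 + 1  ⟹  1 = (11)·90 + (-23)·43
So (-23)·43 ≡ 1 (mod 90), i.e. 43^(-1) ≡ -23 ≡ 67 (mod 90).
Check: 43 × 67 = 2881 ≡ 1 (mod 90)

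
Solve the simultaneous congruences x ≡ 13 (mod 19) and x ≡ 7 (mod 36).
583

Using Chinese Remainder Theorem:
M = 19 × 36 = 684
M1 = 36, M2 = 19
y1 = 36^(-1) mod 19 = 9
y2 = 19^(-1) mod 36 = 19
x = (13×36×9 + 7×19×19) mod 684 = 583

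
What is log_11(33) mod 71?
47

Baby-step giant-step with step n = ⌈√71⌉ = 9.
Baby steps 11^j mod 71 (j:value) for j=0..8: 0:1, 1:11, 2:50, 3:53, 4:15, 5:23, 6:40, 7:14, 8:12.
Giant-step multiplier: 11^(-9) ≡ 11^(70-9) = 11^61 ≡ 7 (mod 71).
Giant steps γ_i = 33·7^i mod 71: γ_0=33, γ_1=18, γ_2=55, γ_3=30, γ_4=68, γ_5=50 (in table at j=2).
x = i·n + j = 5·9 + 2 = 47.
Check: 11^47 ≡ 33 (mod 71).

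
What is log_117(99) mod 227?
116

Baby-step giant-step with step n = ⌈√227⌉ = 16.
Baby steps 117^j mod 227 (j:value) for j=0..15: 0:1, 1:117, 2:69, 3:128, 4:221, 5:206, 6:40, 7:140, 8:36, 9:126, 10:214, 11:68, 12:11, 13:152, 14:78, 15:46.
Giant-step multiplier: 117^(-16) ≡ 117^(226-16) = 117^210 ≡ 141 (mod 227).
Giant steps γ_i = 99·141^i mod 227: γ_0=99, γ_1=112, γ_2=129, γ_3=29, γ_4=3, γ_5=196, γ_6=169, γ_7=221 (in table at j=4).
x = i·n + j = 7·16 + 4 = 116.
Check: 117^116 ≡ 99 (mod 227).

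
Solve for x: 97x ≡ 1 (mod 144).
49

gcd(97, 144) = 1, so the inverse exists.
Extended Euclidean algorithm on (144, 97):
144 = 1 × 97 + 47  ⟹  47 = (1)·144 + (-1)·97
97 = 2 × 47 + 3  ⟹  3 = (-2)·144 + (3)·97
47 = 15 × 3 + 2  ⟹  2 = (31)·144 + (-46)·97
3 = 1 × 2 + 1  ⟹  1 = (-33)·144 + (49)·97
So (49)·97 ≡ 1 (mod 144), i.e. 97^(-1) ≡ 49 (mod 144).
Check: 97 × 49 = 4753 ≡ 1 (mod 144)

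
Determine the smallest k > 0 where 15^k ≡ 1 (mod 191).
95

191 is prime, so ord(15) divides φ(191) = 190.
Divisors of 190: 1, 2, 5, 10, 19, 38, 95, 190.
Repeated squaring: 15^1 ≡ 15, 15^2 ≡ 34, 15^4 ≡ 10, 15^8 ≡ 100, 15^16 ≡ 68, 15^32 ≡ 40, 15^64 ≡ 72, 15^128 ≡ 27 (mod 191).
Test 15^d mod 191 for each divisor d in increasing order:
15^1 ≡ 15
15^2 ≡ 34
15^5 = 15^4·15^1 ≡ 150
15^10 = 15^8·15^2 ≡ 153
15^19 = 15^16·15^2·15^1 ≡ 109
15^38 = 15^32·15^4·15^2 ≡ 39
15^95 = 15^64·15^16·15^8·15^4·15^2·15^1 ≡ 1  ← first divisor giving 1
The order is 95.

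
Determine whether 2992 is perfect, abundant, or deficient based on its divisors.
abundant

Proper divisors of 2992: sum = 1 + 2 + 4 + 8 + 11 + 16 + 17 + 22 + ... + 272 + 374 + 748 + 1496 (19 divisors) = 3704
Since 3704 > 2992, 2992 is abundant.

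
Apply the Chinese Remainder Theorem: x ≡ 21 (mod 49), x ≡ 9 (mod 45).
2079

Using Chinese Remainder Theorem:
M = 49 × 45 = 2205
M1 = 45, M2 = 49
y1 = 45^(-1) mod 49 = 12
y2 = 49^(-1) mod 45 = 34
x = (21×45×12 + 9×49×34) mod 2205 = 2079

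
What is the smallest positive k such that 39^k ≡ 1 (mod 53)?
52

53 is prime, so ord(39) divides φ(53) = 52.
Divisors of 52: 1, 2, 4, 13, 26, 52.
Repeated squaring: 39^1 ≡ 39, 39^2 ≡ 37, 39^4 ≡ 44, 39^8 ≡ 28, 39^16 ≡ 42, 39^32 ≡ 15 (mod 53).
Test 39^d mod 53 for each divisor d in increasing order:
39^1 ≡ 39
39^2 ≡ 37
39^4 ≡ 44
39^13 = 39^8·39^4·39^1 ≡ 30
39^26 = 39^16·39^8·39^2 ≡ 52
39^52 = 39^32·39^16·39^4 ≡ 1  ← first divisor giving 1
The order is 52.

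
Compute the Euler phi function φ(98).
42

98 = 2 × 7^2
φ(n) = n × ∏(1 - 1/p) for each prime p dividing n
φ(98) = 98 × (1 - 1/2) × (1 - 1/7) = 42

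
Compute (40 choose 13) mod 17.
0

Using Lucas' theorem:
Write n=40 and k=13 in base 17:
n in base 17: [2, 6]
k in base 17: [0, 13]
C(40,13) mod 17 = ∏ C(n_i, k_i) mod 17
Digit binomials (mod 17): C(2,0) = 1; C(6,13) = 0 (k_i > n_i)
Product: 1 × 0 = 0 ≡ 0 (mod 17)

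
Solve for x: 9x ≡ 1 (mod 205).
114

gcd(9, 205) = 1, so the inverse exists.
Extended Euclidean algorithm on (205, 9):
205 = 22 × 9 + 7  ⟹  7 = (1)·205 + (-22)·9
9 = 1 × 7 + 2  ⟹  2 = (-1)·205 + (23)·9
7 = 3 × 2 + 1  ⟹  1 = (4)·205 + (-91)·9
So (-91)·9 ≡ 1 (mod 205), i.e. 9^(-1) ≡ -91 ≡ 114 (mod 205).
Check: 9 × 114 = 1026 ≡ 1 (mod 205)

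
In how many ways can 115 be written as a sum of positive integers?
1064144451

p(n) counts ways to write n as a sum of positive integers (order ignored).
Euler's pentagonal recurrence: p(k) = p(k-1) + p(k-2) - p(k-5) - p(k-7) + p(k-12) + p(k-15) - ... (offsets j(3j∓1)/2, signs ++--, p(0)=1, p(<0)=0).
DP table for k = 0..114: p(0)=1, p(1)=1, p(2)=2, p(3)=3, p(4)=5, p(5)=7, p(6)=11, p(7)=15, p(8)=22, p(9)=30, p(10)=42, p(11)=56, p(12)=77, p(13)=101, p(14)=135, p(15)=176, p(16)=231, p(17)=297, p(18)=385, p(19)=490, p(20)=627, p(21)=792, p(22)=1002, p(23)=1255, p(24)=1575, p(25)=1958, p(26)=2436, p(27)=3010, p(28)=3718, p(29)=4565, p(30)=5604, p(31)=6842, p(32)=8349, p(33)=10143, p(34)=12310, p(35)=14883, p(36)=17977, p(37)=21637, p(38)=26015, p(39)=31185, p(40)=37338, p(41)=44583, p(42)=53174, p(43)=63261, p(44)=75175, p(45)=89134, p(46)=105558, p(47)=124754, p(48)=147273, p(49)=173525, p(50)=204226, p(51)=239943, p(52)=281589, p(53)=329931, p(54)=386155, p(55)=451276, p(56)=526823, p(57)=614154, p(58)=715220, p(59)=831820, p(60)=966467, p(61)=1121505, p(62)=1300156, p(63)=1505499, p(64)=1741630, p(65)=2012558, p(66)=2323520, p(67)=2679689, p(68)=3087735, p(69)=3554345, p(70)=4087968, p(71)=4697205, p(72)=5392783, p(73)=6185689, p(74)=7089500, p(75)=8118264, p(76)=9289091, p(77)=10619863, p(78)=12132164, p(79)=13848650, p(80)=15796476, p(81)=18004327, p(82)=20506255, p(83)=23338469, p(84)=26543660, p(85)=30167357, p(86)=34262962, p(87)=38887673, p(88)=44108109, p(89)=49995925, p(90)=56634173, p(91)=64112359, p(92)=72533807, p(93)=82010177, p(94)=92669720, p(95)=104651419, p(96)=118114304, p(97)=133230930, p(98)=150198136, p(99)=169229875, p(100)=190569292, p(101)=214481126, p(102)=241265379, p(103)=271248950, p(104)=304801365, p(105)=342325709, p(106)=384276336, p(107)=431149389, p(108)=483502844, p(109)=541946240, p(110)=607163746, p(111)=679903203, p(112)=761002156, p(113)=851376628, p(114)=952050665.
Final step: p(115) = p(114) + p(113) - p(110) - p(108) + p(103) + p(100) - p(93) - p(89) + p(80) + p(75) - p(64) - p(58) + p(45) + p(38) - p(23) - p(15)
= 952050665 + 851376628 - 607163746 - 483502844 + 271248950 + 190569292 - 82010177 - 49995925 + 15796476 + 8118264 - 1741630 - 715220 + 89134 + 26015 - 1255 - 176
= 1064144451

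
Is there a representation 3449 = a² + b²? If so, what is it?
40² + 43² (a=40, b=43)

Factorization: 3449 = 3449
By Fermat: n is sum of two squares iff every prime p ≡ 3 (mod 4) appears to even power.
All primes ≡ 3 (mod 4) appear to even power.
Search a = 0, 1, 2, … for 3449 - a² a perfect square: first hit at a = 40: 3449 - 1600 = 1849 = 43².
3449 = 40² + 43² = 1600 + 1849 ✓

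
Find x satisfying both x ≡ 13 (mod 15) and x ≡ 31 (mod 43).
418

Using Chinese Remainder Theorem:
M = 15 × 43 = 645
M1 = 43, M2 = 15
y1 = 43^(-1) mod 15 = 7
y2 = 15^(-1) mod 43 = 23
x = (13×43×7 + 31×15×23) mod 645 = 418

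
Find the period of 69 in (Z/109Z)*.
108

109 is prime, so ord(69) divides φ(109) = 108.
Divisors of 108: 1, 2, 3, 4, 6, 9, 12, 18, 27, 36, 54, 108.
Repeated squaring: 69^1 ≡ 69, 69^2 ≡ 74, 69^4 ≡ 26, 69^8 ≡ 22, 69^16 ≡ 48, 69^32 ≡ 15, 69^64 ≡ 7 (mod 109).
Test 69^d mod 109 for each divisor d in increasing order:
69^1 ≡ 69
69^2 ≡ 74
69^3 = 69^2·69^1 ≡ 92
69^4 ≡ 26
69^6 = 69^4·69^2 ≡ 71
69^9 = 69^8·69^1 ≡ 101
69^12 = 69^8·69^4 ≡ 27
69^18 = 69^16·69^2 ≡ 64
69^27 = 69^16·69^8·69^2·69^1 ≡ 33
69^36 = 69^32·69^4 ≡ 63
69^54 = 69^32·69^16·69^4·69^2 ≡ 108
69^108 = 69^64·69^32·69^8·69^4 ≡ 1  ← first divisor giving 1
The order is 108.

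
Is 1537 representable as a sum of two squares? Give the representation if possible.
4² + 39² (a=4, b=39)

Factorization: 1537 = 29 × 53
By Fermat: n is sum of two squares iff every prime p ≡ 3 (mod 4) appears to even power.
All primes ≡ 3 (mod 4) appear to even power.
Search a = 0, 1, 2, … for 1537 - a² a perfect square: first hit at a = 4: 1537 - 16 = 1521 = 39².
1537 = 4² + 39² = 16 + 1521 ✓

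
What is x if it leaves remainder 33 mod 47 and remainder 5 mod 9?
221

Using Chinese Remainder Theorem:
M = 47 × 9 = 423
M1 = 9, M2 = 47
y1 = 9^(-1) mod 47 = 21
y2 = 47^(-1) mod 9 = 5
x = (33×9×21 + 5×47×5) mod 423 = 221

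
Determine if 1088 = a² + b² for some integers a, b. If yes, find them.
8² + 32² (a=8, b=32)

Factorization: 1088 = 2^6 × 17
By Fermat: n is sum of two squares iff every prime p ≡ 3 (mod 4) appears to even power.
All primes ≡ 3 (mod 4) appear to even power.
Search a = 0, 1, 2, … for 1088 - a² a perfect square: first hit at a = 8: 1088 - 64 = 1024 = 32².
1088 = 8² + 32² = 64 + 1024 ✓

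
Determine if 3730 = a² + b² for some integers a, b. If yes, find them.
3² + 61² (a=3, b=61)

Factorization: 3730 = 2 × 5 × 373
By Fermat: n is sum of two squares iff every prime p ≡ 3 (mod 4) appears to even power.
All primes ≡ 3 (mod 4) appear to even power.
Search a = 0, 1, 2, … for 3730 - a² a perfect square: first hit at a = 3: 3730 - 9 = 3721 = 61².
3730 = 3² + 61² = 9 + 3721 ✓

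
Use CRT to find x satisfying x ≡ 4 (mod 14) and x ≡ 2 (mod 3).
32

Using Chinese Remainder Theorem:
M = 14 × 3 = 42
M1 = 3, M2 = 14
y1 = 3^(-1) mod 14 = 5
y2 = 14^(-1) mod 3 = 2
x = (4×3×5 + 2×14×2) mod 42 = 32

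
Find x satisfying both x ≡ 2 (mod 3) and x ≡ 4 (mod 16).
20

Using Chinese Remainder Theorem:
M = 3 × 16 = 48
M1 = 16, M2 = 3
y1 = 16^(-1) mod 3 = 1
y2 = 3^(-1) mod 16 = 11
x = (2×16×1 + 4×3×11) mod 48 = 20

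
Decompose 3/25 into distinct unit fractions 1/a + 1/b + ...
1/9 + 1/113 + 1/25425

Greedy algorithm:
3/25: ceiling(25/3) = 9, use 1/9
2/225: ceiling(225/2) = 113, use 1/113
1/25425: ceiling(25425/1) = 25425, use 1/25425
Result: 3/25 = 1/9 + 1/113 + 1/25425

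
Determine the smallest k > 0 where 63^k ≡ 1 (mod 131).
13

131 is prime, so ord(63) divides φ(131) = 130.
Divisors of 130: 1, 2, 5, 10, 13, 26, 65, 130.
Repeated squaring: 63^1 ≡ 63, 63^2 ≡ 39, 63^4 ≡ 80, 63^8 ≡ 112, 63^16 ≡ 99, 63^32 ≡ 107, 63^64 ≡ 52, 63^128 ≡ 84 (mod 131).
Test 63^d mod 131 for each divisor d in increasing order:
63^1 ≡ 63
63^2 ≡ 39
63^5 = 63^4·63^1 ≡ 62
63^10 = 63^8·63^2 ≡ 45
63^13 = 63^8·63^4·63^1 ≡ 1  ← first divisor giving 1
The order is 13.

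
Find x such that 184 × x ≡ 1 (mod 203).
32

gcd(184, 203) = 1, so the inverse exists.
Extended Euclidean algorithm on (203, 184):
203 = 1 × 184 + 19  ⟹  19 = (1)·203 + (-1)·184
184 = 9 × 19 + 13  ⟹  13 = (-9)·203 + (10)·184
19 = 1 × 13 + 6  ⟹  6 = (10)·203 + (-11)·184
13 = 2 × 6 + 1  ⟹  1 = (-29)·203 + (32)·184
So (32)·184 ≡ 1 (mod 203), i.e. 184^(-1) ≡ 32 (mod 203).
Check: 184 × 32 = 5888 ≡ 1 (mod 203)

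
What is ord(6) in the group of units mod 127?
126

127 is prime, so ord(6) divides φ(127) = 126.
Divisors of 126: 1, 2, 3, 6, 7, 9, 14, 18, 21, 42, 63, 126.
Repeated squaring: 6^1 ≡ 6, 6^2 ≡ 36, 6^4 ≡ 26, 6^8 ≡ 41, 6^16 ≡ 30, 6^32 ≡ 11, 6^64 ≡ 121 (mod 127).
Test 6^d mod 127 for each divisor d in increasing order:
6^1 ≡ 6
6^2 ≡ 36
6^3 = 6^2·6^1 ≡ 89
6^6 = 6^4·6^2 ≡ 47
6^7 = 6^4·6^2·6^1 ≡ 28
6^9 = 6^8·6^1 ≡ 119
6^14 = 6^8·6^4·6^2 ≡ 22
6^18 = 6^16·6^2 ≡ 64
6^21 = 6^16·6^4·6^1 ≡ 108
6^42 = 6^32·6^8·6^2 ≡ 107
6^63 = 6^32·6^16·6^8·6^4·6^2·6^1 ≡ 126
6^126 = 6^64·6^32·6^16·6^8·6^4·6^2 ≡ 1  ← first divisor giving 1
The order is 126.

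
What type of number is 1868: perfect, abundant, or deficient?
deficient

Proper divisors of 1868: sum = 1 + 2 + 4 + 467 + 934 = 1408
Since 1408 < 1868, 1868 is deficient.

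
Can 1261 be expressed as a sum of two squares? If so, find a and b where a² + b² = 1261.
6² + 35² (a=6, b=35)

Factorization: 1261 = 13 × 97
By Fermat: n is sum of two squares iff every prime p ≡ 3 (mod 4) appears to even power.
All primes ≡ 3 (mod 4) appear to even power.
Search a = 0, 1, 2, … for 1261 - a² a perfect square: first hit at a = 6: 1261 - 36 = 1225 = 35².
1261 = 6² + 35² = 36 + 1225 ✓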